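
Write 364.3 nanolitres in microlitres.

nano = 10^-9, micro = 10^-6; factor is 10^-3.
364.3 × 10^-3 = 0.3643

0.3643 microlitres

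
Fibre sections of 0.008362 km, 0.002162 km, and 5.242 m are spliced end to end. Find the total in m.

In m:
  0.008362 km = 0.008362 × 10³ m = 8.362
  0.002162 km = 0.002162 × 10³ m = 2.162
  5.242 m → 5.242
Sum: 8.362 + 2.162 + 5.242 = 15.766

15.766 m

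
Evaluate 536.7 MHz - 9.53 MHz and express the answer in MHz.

In MHz:
  536.7 MHz → 536.7
  9.53 MHz → 9.53
Difference: 536.7 - 9.53 = 527.17

527.17 MHz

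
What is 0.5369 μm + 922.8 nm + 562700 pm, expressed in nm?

In nm:
  0.5369 μm = 0.5369e3 nm = 536.9
  922.8 nm → 922.8
  562700 pm = 562700e-3 nm = 562.7
Sum: 536.9 + 922.8 + 562.7 = 2022.4

2022.4 nm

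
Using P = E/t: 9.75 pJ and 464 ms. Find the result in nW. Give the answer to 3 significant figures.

0.0210 nW

(9.75 × 10⁻¹²) / (464 × 10⁻³) = 0.021013 × 10⁻⁹ W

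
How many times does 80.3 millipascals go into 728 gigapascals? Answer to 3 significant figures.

9070000000000

(728 × 10⁹) / (80.3 × 10⁻³) = 9.066 × 10¹²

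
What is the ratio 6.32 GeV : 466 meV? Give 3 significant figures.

(6.32e9) / (466e-3) = 0.01356e12

13600000000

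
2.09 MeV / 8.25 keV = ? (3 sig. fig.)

253

(2.09e6) / (8.25e3) = 0.2533e3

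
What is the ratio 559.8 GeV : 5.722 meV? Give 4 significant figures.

(559.8e9) / (5.722e-3) = 97.833e12

97830000000000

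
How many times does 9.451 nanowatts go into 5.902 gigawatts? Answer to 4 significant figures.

624500000000000000

(5.902 × 10⁹) / (9.451 × 10⁻⁹) = 0.62448 × 10¹⁸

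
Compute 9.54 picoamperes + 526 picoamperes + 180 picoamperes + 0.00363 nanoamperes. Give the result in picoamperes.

In picoamperes:
  9.54 picoamperes → 9.54
  526 picoamperes → 526
  180 picoamperes → 180
  0.00363 nanoamperes = 0.00363e3 picoamperes = 3.63
Sum: 9.54 + 526 + 180 + 3.63 = 719.17

719.17 picoamperes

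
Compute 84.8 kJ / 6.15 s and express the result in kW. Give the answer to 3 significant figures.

13.8 kW

(84.8 × 10^3) / (6.15) = 13.789 × 10^3 W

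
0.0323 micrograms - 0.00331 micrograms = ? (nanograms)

28.99 nanograms

In nanograms:
  0.0323 micrograms = 0.0323 × 10³ nanograms = 32.3
  0.00331 micrograms = 0.00331 × 10³ nanograms = 3.31
Difference: 32.3 - 3.31 = 28.99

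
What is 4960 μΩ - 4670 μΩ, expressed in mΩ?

0.29 mΩ

In mΩ:
  4960 μΩ = 4960 × 10⁻³ mΩ = 4.96
  4670 μΩ = 4670 × 10⁻³ mΩ = 4.67
Difference: 4.96 - 4.67 = 0.29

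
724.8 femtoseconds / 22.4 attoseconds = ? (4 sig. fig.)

32360

(724.8 × 10⁻¹⁵) / (22.4 × 10⁻¹⁸) = 32.357 × 10³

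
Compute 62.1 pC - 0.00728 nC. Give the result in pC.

54.82 pC

In pC:
  62.1 pC → 62.1
  0.00728 nC = 0.00728 × 10³ pC = 7.28
Difference: 62.1 - 7.28 = 54.82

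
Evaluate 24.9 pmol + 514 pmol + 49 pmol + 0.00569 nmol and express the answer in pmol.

In pmol:
  24.9 pmol → 24.9
  514 pmol → 514
  49 pmol → 49
  0.00569 nmol = 0.00569 × 10³ pmol = 5.69
Sum: 24.9 + 514 + 49 + 5.69 = 593.59

593.59 pmol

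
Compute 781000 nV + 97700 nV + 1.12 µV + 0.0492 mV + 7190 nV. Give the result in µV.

936.21 µV

In µV:
  781000 nV = 781000 × 10^-3 µV = 781
  97700 nV = 97700 × 10^-3 µV = 97.7
  1.12 µV → 1.12
  0.0492 mV = 0.0492 × 10^3 µV = 49.2
  7190 nV = 7190 × 10^-3 µV = 7.19
Sum: 781 + 97.7 + 1.12 + 49.2 + 7.19 = 936.21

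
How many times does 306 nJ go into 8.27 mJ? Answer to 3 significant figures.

(8.27e-3) / (306e-9) = 0.02703e6

27000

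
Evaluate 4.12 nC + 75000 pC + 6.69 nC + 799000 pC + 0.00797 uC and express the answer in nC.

In nC:
  4.12 nC → 4.12
  75000 pC = 75000 × 10^-3 nC = 75
  6.69 nC → 6.69
  799000 pC = 799000 × 10^-3 nC = 799
  0.00797 uC = 0.00797 × 10^3 nC = 7.97
Sum: 4.12 + 75 + 6.69 + 799 + 7.97 = 892.78

892.78 nC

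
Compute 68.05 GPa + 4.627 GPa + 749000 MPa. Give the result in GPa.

821.677 GPa

In GPa:
  68.05 GPa → 68.05
  4.627 GPa → 4.627
  749000 MPa = 749000 × 10⁻³ GPa = 749
Sum: 68.05 + 4.627 + 749 = 821.677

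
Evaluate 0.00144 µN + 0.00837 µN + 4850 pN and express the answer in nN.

14.66 nN

In nN:
  0.00144 µN = 0.00144 × 10^3 nN = 1.44
  0.00837 µN = 0.00837 × 10^3 nN = 8.37
  4850 pN = 4850 × 10^-3 nN = 4.85
Sum: 1.44 + 8.37 + 4.85 = 14.66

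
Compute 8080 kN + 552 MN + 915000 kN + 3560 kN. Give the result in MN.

1478.64 MN

In MN:
  8080 kN = 8080 × 10⁻³ MN = 8.08
  552 MN → 552
  915000 kN = 915000 × 10⁻³ MN = 915
  3560 kN = 3560 × 10⁻³ MN = 3.56
Sum: 8.08 + 552 + 915 + 3.56 = 1478.64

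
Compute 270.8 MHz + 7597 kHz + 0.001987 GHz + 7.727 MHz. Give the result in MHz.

288.111 MHz

In MHz:
  270.8 MHz → 270.8
  7597 kHz = 7597 × 10⁻³ MHz = 7.597
  0.001987 GHz = 0.001987 × 10³ MHz = 1.987
  7.727 MHz → 7.727
Sum: 270.8 + 7.597 + 1.987 + 7.727 = 288.111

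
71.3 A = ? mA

71300 mA

(no prefix) = 10⁰, milli = 10⁻³; factor is 10³.
71.3 × 10³ = 71300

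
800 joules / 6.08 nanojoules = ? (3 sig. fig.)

(800) / (6.08 × 10⁻⁹) = 131.6 × 10⁹

132000000000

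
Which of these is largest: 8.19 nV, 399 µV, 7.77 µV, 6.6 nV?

399 µV

8.19 nV = 0.00000000819 V
399 µV = 0.000399 V
7.77 µV = 0.00000777 V
6.6 nV = 0.0000000066 V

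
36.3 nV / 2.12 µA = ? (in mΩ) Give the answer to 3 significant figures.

(36.3e-9) / (2.12e-6) = 17.123e-3 Ω

17.1 mΩ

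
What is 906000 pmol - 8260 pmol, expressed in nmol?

In nmol:
  906000 pmol = 906000e-3 nmol = 906
  8260 pmol = 8260e-3 nmol = 8.26
Difference: 906 - 8.26 = 897.74

897.74 nmol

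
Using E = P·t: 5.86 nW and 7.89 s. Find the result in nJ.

5.86 × 10^-9 × 7.89 = 46.2354 × 10^-9 J

46.2354 nJ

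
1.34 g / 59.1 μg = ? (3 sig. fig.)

22700

(1.34) / (59.1 × 10^-6) = 0.02267 × 10^6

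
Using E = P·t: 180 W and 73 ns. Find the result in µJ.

13.14 µJ

180 × 73e-9 = 13140e-9 J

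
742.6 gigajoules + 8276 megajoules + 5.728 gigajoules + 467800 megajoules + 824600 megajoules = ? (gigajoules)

In gigajoules:
  742.6 gigajoules → 742.6
  8276 megajoules = 8276e-3 gigajoules = 8.276
  5.728 gigajoules → 5.728
  467800 megajoules = 467800e-3 gigajoules = 467.8
  824600 megajoules = 824600e-3 gigajoules = 824.6
Sum: 742.6 + 8.276 + 5.728 + 467.8 + 824.6 = 2049.004

2049.004 gigajoules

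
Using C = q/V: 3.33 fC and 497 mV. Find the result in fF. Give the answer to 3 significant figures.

6.70 fF

(3.33 × 10^-15) / (497 × 10^-3) = 0.0067002 × 10^-12 F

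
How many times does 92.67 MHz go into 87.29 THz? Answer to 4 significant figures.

(87.29 × 10^12) / (92.67 × 10^6) = 0.94194 × 10^6

941900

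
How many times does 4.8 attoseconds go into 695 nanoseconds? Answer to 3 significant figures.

(695e-9) / (4.8e-18) = 144.8e9

145000000000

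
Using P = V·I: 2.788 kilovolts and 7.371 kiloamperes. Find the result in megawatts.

2.788 × 10^3 × 7.371 × 10^3 = 20.550348 × 10^6 W

20.550348 megawatts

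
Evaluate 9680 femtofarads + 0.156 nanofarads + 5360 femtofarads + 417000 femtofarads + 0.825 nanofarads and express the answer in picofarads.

In picofarads:
  9680 femtofarads = 9680 × 10⁻³ picofarads = 9.68
  0.156 nanofarads = 0.156 × 10³ picofarads = 156
  5360 femtofarads = 5360 × 10⁻³ picofarads = 5.36
  417000 femtofarads = 417000 × 10⁻³ picofarads = 417
  0.825 nanofarads = 0.825 × 10³ picofarads = 825
Sum: 9.68 + 156 + 5.36 + 417 + 825 = 1413.04

1413.04 picofarads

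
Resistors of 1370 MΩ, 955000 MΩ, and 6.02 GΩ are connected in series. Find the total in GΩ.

In GΩ:
  1370 MΩ = 1370 × 10⁻³ GΩ = 1.37
  955000 MΩ = 955000 × 10⁻³ GΩ = 955
  6.02 GΩ → 6.02
Sum: 1.37 + 955 + 6.02 = 962.39

962.39 GΩ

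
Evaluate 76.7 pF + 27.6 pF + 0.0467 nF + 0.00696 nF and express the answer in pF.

157.96 pF

In pF:
  76.7 pF → 76.7
  27.6 pF → 27.6
  0.0467 nF = 0.0467 × 10³ pF = 46.7
  0.00696 nF = 0.00696 × 10³ pF = 6.96
Sum: 76.7 + 27.6 + 46.7 + 6.96 = 157.96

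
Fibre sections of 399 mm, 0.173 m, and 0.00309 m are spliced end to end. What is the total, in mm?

575.09 mm

In mm:
  399 mm → 399
  0.173 m = 0.173 × 10³ mm = 173
  0.00309 m = 0.00309 × 10³ mm = 3.09
Sum: 399 + 173 + 3.09 = 575.09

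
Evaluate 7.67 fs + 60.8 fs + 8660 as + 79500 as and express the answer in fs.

156.63 fs

In fs:
  7.67 fs → 7.67
  60.8 fs → 60.8
  8660 as = 8660 × 10^-3 fs = 8.66
  79500 as = 79500 × 10^-3 fs = 79.5
Sum: 7.67 + 60.8 + 8.66 + 79.5 = 156.63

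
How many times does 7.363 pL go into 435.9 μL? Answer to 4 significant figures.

59200000

(435.9 × 10^-6) / (7.363 × 10^-12) = 59.201 × 10^6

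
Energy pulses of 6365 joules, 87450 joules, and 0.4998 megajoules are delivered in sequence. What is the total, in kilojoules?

593.615 kilojoules

In kilojoules:
  6365 joules = 6365e-3 kilojoules = 6.365
  87450 joules = 87450e-3 kilojoules = 87.45
  0.4998 megajoules = 0.4998e3 kilojoules = 499.8
Sum: 6.365 + 87.45 + 499.8 = 593.615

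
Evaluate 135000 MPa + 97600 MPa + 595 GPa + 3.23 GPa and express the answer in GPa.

830.83 GPa

In GPa:
  135000 MPa = 135000 × 10^-3 GPa = 135
  97600 MPa = 97600 × 10^-3 GPa = 97.6
  595 GPa → 595
  3.23 GPa → 3.23
Sum: 135 + 97.6 + 595 + 3.23 = 830.83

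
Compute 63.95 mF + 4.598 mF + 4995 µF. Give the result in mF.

In mF:
  63.95 mF → 63.95
  4.598 mF → 4.598
  4995 µF = 4995 × 10^-3 mF = 4.995
Sum: 63.95 + 4.598 + 4.995 = 73.543

73.543 mF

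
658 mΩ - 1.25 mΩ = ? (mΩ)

In mΩ:
  658 mΩ → 658
  1.25 mΩ → 1.25
Difference: 658 - 1.25 = 656.75

656.75 mΩ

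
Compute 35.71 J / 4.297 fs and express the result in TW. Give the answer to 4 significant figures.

8310 TW

(35.71) / (4.297e-15) = 8.31045e15 W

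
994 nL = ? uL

0.994 uL

nano = 10^-9, micro = 10^-6; factor is 10^-3.
994 × 10^-3 = 0.994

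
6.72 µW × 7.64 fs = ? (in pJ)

0.0000000513408 pJ

6.72 × 10⁻⁶ × 7.64 × 10⁻¹⁵ = 51.3408 × 10⁻²¹ J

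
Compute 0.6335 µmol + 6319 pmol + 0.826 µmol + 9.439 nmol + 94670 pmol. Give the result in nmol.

1569.928 nmol

In nmol:
  0.6335 µmol = 0.6335 × 10^3 nmol = 633.5
  6319 pmol = 6319 × 10^-3 nmol = 6.319
  0.826 µmol = 0.826 × 10^3 nmol = 826
  9.439 nmol → 9.439
  94670 pmol = 94670 × 10^-3 nmol = 94.67
Sum: 633.5 + 6.319 + 826 + 9.439 + 94.67 = 1569.928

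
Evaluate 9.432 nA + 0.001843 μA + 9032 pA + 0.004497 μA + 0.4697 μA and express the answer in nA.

In nA:
  9.432 nA → 9.432
  0.001843 μA = 0.001843 × 10³ nA = 1.843
  9032 pA = 9032 × 10⁻³ nA = 9.032
  0.004497 μA = 0.004497 × 10³ nA = 4.497
  0.4697 μA = 0.4697 × 10³ nA = 469.7
Sum: 9.432 + 1.843 + 9.032 + 4.497 + 469.7 = 494.504

494.504 nA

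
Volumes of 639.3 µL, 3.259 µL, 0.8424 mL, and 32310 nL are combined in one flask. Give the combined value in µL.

1517.269 µL

In µL:
  639.3 µL → 639.3
  3.259 µL → 3.259
  0.8424 mL = 0.8424e3 µL = 842.4
  32310 nL = 32310e-3 µL = 32.31
Sum: 639.3 + 3.259 + 842.4 + 32.31 = 1517.269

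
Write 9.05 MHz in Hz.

9050000 Hz

mega = 10^6, (no prefix) = 10^0; factor is 10^6.
9.05 × 10^6 = 9050000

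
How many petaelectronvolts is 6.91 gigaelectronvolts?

giga = 10⁹, peta = 10¹⁵; factor is 10⁻⁶.
6.91 × 10⁻⁶ = 0.00000691

0.00000691 petaelectronvolts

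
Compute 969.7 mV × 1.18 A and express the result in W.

969.7 × 10^-3 × 1.18 = 1144.246 × 10^-3 W

1.144246 W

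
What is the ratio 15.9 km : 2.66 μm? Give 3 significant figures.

(15.9 × 10³) / (2.66 × 10⁻⁶) = 5.977 × 10⁹

5980000000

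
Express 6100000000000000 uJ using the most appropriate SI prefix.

6.1 GJ

= 6.1 × 10⁹ J; 10⁹ is giga.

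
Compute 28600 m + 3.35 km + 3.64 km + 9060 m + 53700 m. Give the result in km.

In km:
  28600 m = 28600 × 10⁻³ km = 28.6
  3.35 km → 3.35
  3.64 km → 3.64
  9060 m = 9060 × 10⁻³ km = 9.06
  53700 m = 53700 × 10⁻³ km = 53.7
Sum: 28.6 + 3.35 + 3.64 + 9.06 + 53.7 = 98.35

98.35 km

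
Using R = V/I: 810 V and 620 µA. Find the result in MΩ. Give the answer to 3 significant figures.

(810) / (620e-6) = 1.3065e6 Ω

1.31 MΩ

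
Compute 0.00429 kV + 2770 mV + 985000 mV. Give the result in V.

992.06 V

In V:
  0.00429 kV = 0.00429e3 V = 4.29
  2770 mV = 2770e-3 V = 2.77
  985000 mV = 985000e-3 V = 985
Sum: 4.29 + 2.77 + 985 = 992.06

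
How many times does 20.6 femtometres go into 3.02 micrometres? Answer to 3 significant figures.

(3.02e-6) / (20.6e-15) = 0.1466e9

147000000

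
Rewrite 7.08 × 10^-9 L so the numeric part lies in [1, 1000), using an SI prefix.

= 7.08 × 10^-9 L; 10^-9 is nano.

7.08 nL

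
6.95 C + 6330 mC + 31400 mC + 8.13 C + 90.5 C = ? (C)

In C:
  6.95 C → 6.95
  6330 mC = 6330 × 10⁻³ C = 6.33
  31400 mC = 31400 × 10⁻³ C = 31.4
  8.13 C → 8.13
  90.5 C → 90.5
Sum: 6.95 + 6.33 + 31.4 + 8.13 + 90.5 = 143.31

143.31 C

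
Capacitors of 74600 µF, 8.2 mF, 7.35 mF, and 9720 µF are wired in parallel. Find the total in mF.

In mF:
  74600 µF = 74600 × 10⁻³ mF = 74.6
  8.2 mF → 8.2
  7.35 mF → 7.35
  9720 µF = 9720 × 10⁻³ mF = 9.72
Sum: 74.6 + 8.2 + 7.35 + 9.72 = 99.87

99.87 mF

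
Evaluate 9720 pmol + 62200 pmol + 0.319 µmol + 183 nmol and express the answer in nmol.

In nmol:
  9720 pmol = 9720 × 10^-3 nmol = 9.72
  62200 pmol = 62200 × 10^-3 nmol = 62.2
  0.319 µmol = 0.319 × 10^3 nmol = 319
  183 nmol → 183
Sum: 9.72 + 62.2 + 319 + 183 = 573.92

573.92 nmol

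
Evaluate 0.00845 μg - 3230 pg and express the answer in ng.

In ng:
  0.00845 μg = 0.00845e3 ng = 8.45
  3230 pg = 3230e-3 ng = 3.23
Difference: 8.45 - 3.23 = 5.22

5.22 ng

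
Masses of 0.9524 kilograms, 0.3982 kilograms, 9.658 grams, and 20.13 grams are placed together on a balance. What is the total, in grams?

In grams:
  0.9524 kilograms = 0.9524 × 10³ grams = 952.4
  0.3982 kilograms = 0.3982 × 10³ grams = 398.2
  9.658 grams → 9.658
  20.13 grams → 20.13
Sum: 952.4 + 398.2 + 9.658 + 20.13 = 1380.388

1380.388 grams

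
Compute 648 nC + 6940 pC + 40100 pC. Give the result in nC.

695.04 nC

In nC:
  648 nC → 648
  6940 pC = 6940e-3 nC = 6.94
  40100 pC = 40100e-3 nC = 40.1
Sum: 648 + 6.94 + 40.1 = 695.04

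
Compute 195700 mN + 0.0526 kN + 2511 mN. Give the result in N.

250.811 N

In N:
  195700 mN = 195700 × 10⁻³ N = 195.7
  0.0526 kN = 0.0526 × 10³ N = 52.6
  2511 mN = 2511 × 10⁻³ N = 2.511
Sum: 195.7 + 52.6 + 2.511 = 250.811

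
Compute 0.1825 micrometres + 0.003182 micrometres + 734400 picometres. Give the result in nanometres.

920.082 nanometres

In nanometres:
  0.1825 micrometres = 0.1825e3 nanometres = 182.5
  0.003182 micrometres = 0.003182e3 nanometres = 3.182
  734400 picometres = 734400e-3 nanometres = 734.4
Sum: 182.5 + 3.182 + 734.4 = 920.082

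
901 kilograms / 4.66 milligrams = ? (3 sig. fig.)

193000000

(901e3) / (4.66e-3) = 193.3e6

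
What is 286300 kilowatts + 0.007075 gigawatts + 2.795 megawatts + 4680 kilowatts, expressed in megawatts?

300.85 megawatts

In megawatts:
  286300 kilowatts = 286300e-3 megawatts = 286.3
  0.007075 gigawatts = 0.007075e3 megawatts = 7.075
  2.795 megawatts → 2.795
  4680 kilowatts = 4680e-3 megawatts = 4.68
Sum: 286.3 + 7.075 + 2.795 + 4.68 = 300.85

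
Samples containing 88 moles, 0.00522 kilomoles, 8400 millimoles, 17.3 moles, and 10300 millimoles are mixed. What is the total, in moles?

In moles:
  88 moles → 88
  0.00522 kilomoles = 0.00522 × 10³ moles = 5.22
  8400 millimoles = 8400 × 10⁻³ moles = 8.4
  17.3 moles → 17.3
  10300 millimoles = 10300 × 10⁻³ moles = 10.3
Sum: 88 + 5.22 + 8.4 + 17.3 + 10.3 = 129.22

129.22 moles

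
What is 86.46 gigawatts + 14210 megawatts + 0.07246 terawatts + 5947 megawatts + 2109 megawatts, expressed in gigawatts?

181.186 gigawatts

In gigawatts:
  86.46 gigawatts → 86.46
  14210 megawatts = 14210 × 10⁻³ gigawatts = 14.21
  0.07246 terawatts = 0.07246 × 10³ gigawatts = 72.46
  5947 megawatts = 5947 × 10⁻³ gigawatts = 5.947
  2109 megawatts = 2109 × 10⁻³ gigawatts = 2.109
Sum: 86.46 + 14.21 + 72.46 + 5.947 + 2.109 = 181.186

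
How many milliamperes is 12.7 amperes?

12700 milliamperes

(no prefix) = 1e0, milli = 1e-3; factor is 1e3.
12.7 × 1e3 = 12700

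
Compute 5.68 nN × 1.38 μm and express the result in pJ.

0.0078384 pJ

5.68 × 10⁻⁹ × 1.38 × 10⁻⁶ = 7.8384 × 10⁻¹⁵ J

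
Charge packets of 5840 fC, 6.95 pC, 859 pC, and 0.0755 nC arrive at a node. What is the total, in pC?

In pC:
  5840 fC = 5840e-3 pC = 5.84
  6.95 pC → 6.95
  859 pC → 859
  0.0755 nC = 0.0755e3 pC = 75.5
Sum: 5.84 + 6.95 + 859 + 75.5 = 947.29

947.29 pC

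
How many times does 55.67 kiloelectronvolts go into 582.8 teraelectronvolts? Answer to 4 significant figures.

10470000000

(582.8 × 10¹²) / (55.67 × 10³) = 10.469 × 10⁹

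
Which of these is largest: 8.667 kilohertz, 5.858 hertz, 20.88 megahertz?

20.88 megahertz

8.667 kilohertz = 8667 hertz
5.858 hertz = 5.858 hertz
20.88 megahertz = 20880000 hertz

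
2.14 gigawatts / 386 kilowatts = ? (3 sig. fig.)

(2.14 × 10^9) / (386 × 10^3) = 0.005544 × 10^6

5540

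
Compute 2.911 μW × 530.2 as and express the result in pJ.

0.0000000015434122 pJ

2.911e-6 × 530.2e-18 = 1543.4122e-24 J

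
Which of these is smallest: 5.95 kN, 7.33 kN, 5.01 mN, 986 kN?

5.01 mN

5.95 kN = 5950 N
7.33 kN = 7330 N
5.01 mN = 0.00501 N
986 kN = 986000 N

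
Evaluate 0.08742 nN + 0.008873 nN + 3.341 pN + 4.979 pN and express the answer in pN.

In pN:
  0.08742 nN = 0.08742 × 10³ pN = 87.42
  0.008873 nN = 0.008873 × 10³ pN = 8.873
  3.341 pN → 3.341
  4.979 pN → 4.979
Sum: 87.42 + 8.873 + 3.341 + 4.979 = 104.613

104.613 pN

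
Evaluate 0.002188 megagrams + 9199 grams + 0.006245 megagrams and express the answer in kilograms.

17.632 kilograms

In kilograms:
  0.002188 megagrams = 0.002188e3 kilograms = 2.188
  9199 grams = 9199e-3 kilograms = 9.199
  0.006245 megagrams = 0.006245e3 kilograms = 6.245
Sum: 2.188 + 9.199 + 6.245 = 17.632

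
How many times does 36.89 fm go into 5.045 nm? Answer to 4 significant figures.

(5.045 × 10⁻⁹) / (36.89 × 10⁻¹⁵) = 0.13676 × 10⁶

136800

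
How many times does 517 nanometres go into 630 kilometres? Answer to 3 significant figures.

(630 × 10^3) / (517 × 10^-9) = 1.219 × 10^12

1220000000000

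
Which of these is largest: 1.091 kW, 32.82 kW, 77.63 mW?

32.82 kW

1.091 kW = 1091 W
32.82 kW = 32820 W
77.63 mW = 0.07763 W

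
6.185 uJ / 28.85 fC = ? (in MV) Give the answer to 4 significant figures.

(6.185 × 10⁻⁶) / (28.85 × 10⁻¹⁵) = 0.214385 × 10⁹ V

214.4 MV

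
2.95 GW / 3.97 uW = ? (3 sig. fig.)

743000000000000

(2.95e9) / (3.97e-6) = 0.7431e15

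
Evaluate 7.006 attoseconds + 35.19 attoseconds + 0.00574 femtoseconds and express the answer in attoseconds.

47.936 attoseconds

In attoseconds:
  7.006 attoseconds → 7.006
  35.19 attoseconds → 35.19
  0.00574 femtoseconds = 0.00574 × 10³ attoseconds = 5.74
Sum: 7.006 + 35.19 + 5.74 = 47.936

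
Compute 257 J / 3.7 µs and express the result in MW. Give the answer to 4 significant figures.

69.46 MW

(257) / (3.7e-6) = 69.4595e6 W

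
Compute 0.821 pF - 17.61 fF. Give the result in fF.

In fF:
  0.821 pF = 0.821 × 10³ fF = 821
  17.61 fF → 17.61
Difference: 821 - 17.61 = 803.39

803.39 fF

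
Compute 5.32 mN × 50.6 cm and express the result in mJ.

2.69192 mJ

5.32 × 10^-3 × 50.6 × 10^-2 = 269.192 × 10^-5 J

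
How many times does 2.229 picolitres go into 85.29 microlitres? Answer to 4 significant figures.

(85.29 × 10⁻⁶) / (2.229 × 10⁻¹²) = 38.264 × 10⁶

38260000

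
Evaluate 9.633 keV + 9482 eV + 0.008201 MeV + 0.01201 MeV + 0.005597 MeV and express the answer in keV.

In keV:
  9.633 keV → 9.633
  9482 eV = 9482 × 10⁻³ keV = 9.482
  0.008201 MeV = 0.008201 × 10³ keV = 8.201
  0.01201 MeV = 0.01201 × 10³ keV = 12.01
  0.005597 MeV = 0.005597 × 10³ keV = 5.597
Sum: 9.633 + 9.482 + 8.201 + 12.01 + 5.597 = 44.923

44.923 keV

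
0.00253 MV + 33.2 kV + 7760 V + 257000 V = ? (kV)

300.49 kV

In kV:
  0.00253 MV = 0.00253 × 10³ kV = 2.53
  33.2 kV → 33.2
  7760 V = 7760 × 10⁻³ kV = 7.76
  257000 V = 257000 × 10⁻³ kV = 257
Sum: 2.53 + 33.2 + 7.76 + 257 = 300.49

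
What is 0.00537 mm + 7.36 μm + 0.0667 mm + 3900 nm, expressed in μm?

83.33 μm

In μm:
  0.00537 mm = 0.00537 × 10³ μm = 5.37
  7.36 μm → 7.36
  0.0667 mm = 0.0667 × 10³ μm = 66.7
  3900 nm = 3900 × 10⁻³ μm = 3.9
Sum: 5.37 + 7.36 + 66.7 + 3.9 = 83.33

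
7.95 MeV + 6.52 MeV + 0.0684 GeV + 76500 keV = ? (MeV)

159.37 MeV

In MeV:
  7.95 MeV → 7.95
  6.52 MeV → 6.52
  0.0684 GeV = 0.0684e3 MeV = 68.4
  76500 keV = 76500e-3 MeV = 76.5
Sum: 7.95 + 6.52 + 68.4 + 76.5 = 159.37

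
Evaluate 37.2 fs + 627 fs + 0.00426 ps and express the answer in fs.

668.46 fs

In fs:
  37.2 fs → 37.2
  627 fs → 627
  0.00426 ps = 0.00426e3 fs = 4.26
Sum: 37.2 + 627 + 4.26 = 668.46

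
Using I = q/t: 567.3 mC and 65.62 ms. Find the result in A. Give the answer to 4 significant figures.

(567.3e-3) / (65.62e-3) = 8.64523 A

8.645 A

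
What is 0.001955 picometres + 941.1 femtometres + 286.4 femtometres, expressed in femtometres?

1229.455 femtometres

In femtometres:
  0.001955 picometres = 0.001955 × 10³ femtometres = 1.955
  941.1 femtometres → 941.1
  286.4 femtometres → 286.4
Sum: 1.955 + 941.1 + 286.4 = 1229.455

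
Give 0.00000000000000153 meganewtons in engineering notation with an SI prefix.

1.53 nanonewtons

= 1.53 × 10⁻⁹ newtons; 10⁻⁹ is nano.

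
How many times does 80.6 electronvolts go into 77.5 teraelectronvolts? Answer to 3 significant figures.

962000000000

(77.5 × 10¹²) / (80.6) = 0.9615 × 10¹²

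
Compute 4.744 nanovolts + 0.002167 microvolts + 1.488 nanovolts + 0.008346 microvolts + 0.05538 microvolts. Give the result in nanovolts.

72.125 nanovolts

In nanovolts:
  4.744 nanovolts → 4.744
  0.002167 microvolts = 0.002167 × 10³ nanovolts = 2.167
  1.488 nanovolts → 1.488
  0.008346 microvolts = 0.008346 × 10³ nanovolts = 8.346
  0.05538 microvolts = 0.05538 × 10³ nanovolts = 55.38
Sum: 4.744 + 2.167 + 1.488 + 8.346 + 55.38 = 72.125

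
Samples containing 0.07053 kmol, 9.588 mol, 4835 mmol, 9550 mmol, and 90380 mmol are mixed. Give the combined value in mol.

184.883 mol

In mol:
  0.07053 kmol = 0.07053e3 mol = 70.53
  9.588 mol → 9.588
  4835 mmol = 4835e-3 mol = 4.835
  9550 mmol = 9550e-3 mol = 9.55
  90380 mmol = 90380e-3 mol = 90.38
Sum: 70.53 + 9.588 + 4.835 + 9.55 + 90.38 = 184.883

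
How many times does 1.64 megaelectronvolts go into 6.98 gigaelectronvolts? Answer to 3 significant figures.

4260

(6.98 × 10⁹) / (1.64 × 10⁶) = 4.256 × 10³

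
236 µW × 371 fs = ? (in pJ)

236 × 10⁻⁶ × 371 × 10⁻¹⁵ = 87556 × 10⁻²¹ J

0.000087556 pJ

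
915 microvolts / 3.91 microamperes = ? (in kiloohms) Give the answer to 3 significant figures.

0.234 kiloohms

(915 × 10^-6) / (3.91 × 10^-6) = 234.02 Ω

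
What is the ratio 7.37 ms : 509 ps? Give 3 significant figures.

14500000

(7.37e-3) / (509e-12) = 0.01448e9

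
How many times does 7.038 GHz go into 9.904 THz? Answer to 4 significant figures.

1407

(9.904e12) / (7.038e9) = 1.4072e3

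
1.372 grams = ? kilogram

(no prefix) = 1e0, kilo = 1e3; factor is 1e-3.
1.372 × 1e-3 = 0.001372

0.001372 kilograms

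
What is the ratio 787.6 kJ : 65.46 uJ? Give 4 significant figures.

12030000000

(787.6e3) / (65.46e-6) = 12.032e9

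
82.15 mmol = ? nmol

82150000 nmol

milli = 10⁻³, nano = 10⁻⁹; factor is 10⁶.
82.15 × 10⁶ = 82150000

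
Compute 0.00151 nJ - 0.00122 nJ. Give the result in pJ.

0.29 pJ

In pJ:
  0.00151 nJ = 0.00151e3 pJ = 1.51
  0.00122 nJ = 0.00122e3 pJ = 1.22
Difference: 1.51 - 1.22 = 0.29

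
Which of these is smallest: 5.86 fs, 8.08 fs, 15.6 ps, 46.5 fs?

5.86 fs

5.86 fs = 0.00000000000000586 s
8.08 fs = 0.00000000000000808 s
15.6 ps = 0.0000000000156 s
46.5 fs = 0.0000000000000465 s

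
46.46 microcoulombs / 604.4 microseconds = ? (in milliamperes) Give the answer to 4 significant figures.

76.87 milliamperes

(46.46 × 10⁻⁶) / (604.4 × 10⁻⁶) = 0.0768696 A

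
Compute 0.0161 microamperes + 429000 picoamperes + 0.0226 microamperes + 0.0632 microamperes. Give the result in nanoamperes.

In nanoamperes:
  0.0161 microamperes = 0.0161 × 10³ nanoamperes = 16.1
  429000 picoamperes = 429000 × 10⁻³ nanoamperes = 429
  0.0226 microamperes = 0.0226 × 10³ nanoamperes = 22.6
  0.0632 microamperes = 0.0632 × 10³ nanoamperes = 63.2
Sum: 16.1 + 429 + 22.6 + 63.2 = 530.9

530.9 nanoamperes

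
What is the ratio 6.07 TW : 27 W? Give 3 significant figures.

225000000000

(6.07 × 10¹²) / (27) = 0.2248 × 10¹²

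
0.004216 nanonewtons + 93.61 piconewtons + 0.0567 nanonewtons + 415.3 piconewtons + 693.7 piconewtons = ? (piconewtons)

In piconewtons:
  0.004216 nanonewtons = 0.004216e3 piconewtons = 4.216
  93.61 piconewtons → 93.61
  0.0567 nanonewtons = 0.0567e3 piconewtons = 56.7
  415.3 piconewtons → 415.3
  693.7 piconewtons → 693.7
Sum: 4.216 + 93.61 + 56.7 + 415.3 + 693.7 = 1263.526

1263.526 piconewtons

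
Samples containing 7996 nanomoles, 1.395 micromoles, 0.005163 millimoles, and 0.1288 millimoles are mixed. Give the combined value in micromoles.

In micromoles:
  7996 nanomoles = 7996 × 10⁻³ micromoles = 7.996
  1.395 micromoles → 1.395
  0.005163 millimoles = 0.005163 × 10³ micromoles = 5.163
  0.1288 millimoles = 0.1288 × 10³ micromoles = 128.8
Sum: 7.996 + 1.395 + 5.163 + 128.8 = 143.354

143.354 micromoles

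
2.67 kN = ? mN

kilo = 10^3, milli = 10^-3; factor is 10^6.
2.67 × 10^6 = 2670000

2670000 mN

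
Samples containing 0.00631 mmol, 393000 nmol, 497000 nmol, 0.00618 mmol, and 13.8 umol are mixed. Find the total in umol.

916.29 umol

In umol:
  0.00631 mmol = 0.00631 × 10^3 umol = 6.31
  393000 nmol = 393000 × 10^-3 umol = 393
  497000 nmol = 497000 × 10^-3 umol = 497
  0.00618 mmol = 0.00618 × 10^3 umol = 6.18
  13.8 umol → 13.8
Sum: 6.31 + 393 + 497 + 6.18 + 13.8 = 916.29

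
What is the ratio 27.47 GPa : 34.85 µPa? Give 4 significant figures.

788200000000000

(27.47e9) / (34.85e-6) = 0.78824e15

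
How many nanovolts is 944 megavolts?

944000000000000000 nanovolts

mega = 10⁶, nano = 10⁻⁹; factor is 10¹⁵.
944 × 10¹⁵ = 944000000000000000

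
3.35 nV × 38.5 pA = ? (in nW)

0.000000000128975 nW

3.35e-9 × 38.5e-12 = 128.975e-21 W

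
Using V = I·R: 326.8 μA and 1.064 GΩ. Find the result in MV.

0.3477152 MV

326.8 × 10⁻⁶ × 1.064 × 10⁹ = 347.7152 × 10³ V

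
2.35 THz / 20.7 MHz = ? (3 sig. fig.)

(2.35 × 10¹²) / (20.7 × 10⁶) = 0.1135 × 10⁶

114000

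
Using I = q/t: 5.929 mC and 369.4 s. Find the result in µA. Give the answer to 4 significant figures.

(5.929 × 10⁻³) / (369.4) = 0.0160504 × 10⁻³ A

16.05 µA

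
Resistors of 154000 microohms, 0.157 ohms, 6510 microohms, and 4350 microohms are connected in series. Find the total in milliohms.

In milliohms:
  154000 microohms = 154000 × 10^-3 milliohms = 154
  0.157 ohms = 0.157 × 10^3 milliohms = 157
  6510 microohms = 6510 × 10^-3 milliohms = 6.51
  4350 microohms = 4350 × 10^-3 milliohms = 4.35
Sum: 154 + 157 + 6.51 + 4.35 = 321.86

321.86 milliohms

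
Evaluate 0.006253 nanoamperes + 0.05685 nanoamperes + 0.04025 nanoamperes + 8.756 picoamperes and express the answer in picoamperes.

In picoamperes:
  0.006253 nanoamperes = 0.006253 × 10^3 picoamperes = 6.253
  0.05685 nanoamperes = 0.05685 × 10^3 picoamperes = 56.85
  0.04025 nanoamperes = 0.04025 × 10^3 picoamperes = 40.25
  8.756 picoamperes → 8.756
Sum: 6.253 + 56.85 + 40.25 + 8.756 = 112.109

112.109 picoamperes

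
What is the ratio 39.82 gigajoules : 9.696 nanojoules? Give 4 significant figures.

4107000000000000000

(39.82e9) / (9.696e-9) = 4.1068e18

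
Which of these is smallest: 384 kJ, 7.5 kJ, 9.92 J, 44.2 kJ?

384 kJ = 384000 J
7.5 kJ = 7500 J
9.92 J = 9.92 J
44.2 kJ = 44200 J

9.92 J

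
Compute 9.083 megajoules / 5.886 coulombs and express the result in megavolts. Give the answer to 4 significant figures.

(9.083e6) / (5.886) = 1.54315e6 V

1.543 megavolts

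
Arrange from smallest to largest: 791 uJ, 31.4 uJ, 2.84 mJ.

31.4 uJ < 791 uJ < 2.84 mJ

791 uJ = 0.000791 J
31.4 uJ = 0.0000314 J
2.84 mJ = 0.00284 J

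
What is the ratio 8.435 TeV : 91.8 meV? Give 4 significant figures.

(8.435 × 10^12) / (91.8 × 10^-3) = 0.091885 × 10^15

91880000000000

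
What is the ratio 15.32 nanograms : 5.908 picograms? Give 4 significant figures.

(15.32e-9) / (5.908e-12) = 2.5931e3

2593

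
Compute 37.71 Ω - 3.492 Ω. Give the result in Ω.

34.218 Ω

In Ω:
  37.71 Ω → 37.71
  3.492 Ω → 3.492
Difference: 37.71 - 3.492 = 34.218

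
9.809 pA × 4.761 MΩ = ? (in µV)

9.809e-12 × 4.761e6 = 46.700649e-6 V

46.700649 µV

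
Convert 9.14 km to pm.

kilo = 1e3, pico = 1e-12; factor is 1e15.
9.14 × 1e15 = 9140000000000000

9140000000000000 pm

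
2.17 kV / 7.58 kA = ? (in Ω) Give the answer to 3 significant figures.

(2.17 × 10^3) / (7.58 × 10^3) = 0.28628 Ω

0.286 Ω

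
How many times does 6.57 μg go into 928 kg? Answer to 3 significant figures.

141000000000

(928 × 10³) / (6.57 × 10⁻⁶) = 141.2 × 10⁹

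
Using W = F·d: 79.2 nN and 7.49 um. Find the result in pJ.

79.2e-9 × 7.49e-6 = 593.208e-15 J

0.593208 pJ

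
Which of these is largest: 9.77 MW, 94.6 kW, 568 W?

9.77 MW = 9770000 W
94.6 kW = 94600 W
568 W = 568 W

9.77 MW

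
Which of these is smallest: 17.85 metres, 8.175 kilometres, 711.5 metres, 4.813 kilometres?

17.85 metres

17.85 metres = 17.85 metres
8.175 kilometres = 8175 metres
711.5 metres = 711.5 metres
4.813 kilometres = 4813 metres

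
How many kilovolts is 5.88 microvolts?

micro = 10^-6, kilo = 10^3; factor is 10^-9.
5.88 × 10^-9 = 0.00000000588

0.00000000588 kilovolts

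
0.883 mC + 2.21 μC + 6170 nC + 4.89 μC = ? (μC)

In μC:
  0.883 mC = 0.883 × 10³ μC = 883
  2.21 μC → 2.21
  6170 nC = 6170 × 10⁻³ μC = 6.17
  4.89 μC → 4.89
Sum: 883 + 2.21 + 6.17 + 4.89 = 896.27

896.27 μC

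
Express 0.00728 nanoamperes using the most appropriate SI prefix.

= 7.28 × 10^-12 amperes; 10^-12 is pico.

7.28 picoamperes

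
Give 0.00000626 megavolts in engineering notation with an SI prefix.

= 6.26 volts; mantissa already in [1, 1000).

6.26 volts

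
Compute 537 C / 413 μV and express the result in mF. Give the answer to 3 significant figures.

(537) / (413 × 10⁻⁶) = 1.3002 × 10⁶ F

1300000000 mF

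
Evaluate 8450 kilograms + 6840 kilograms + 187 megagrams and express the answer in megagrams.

202.29 megagrams

In megagrams:
  8450 kilograms = 8450e-3 megagrams = 8.45
  6840 kilograms = 6840e-3 megagrams = 6.84
  187 megagrams → 187
Sum: 8.45 + 6.84 + 187 = 202.29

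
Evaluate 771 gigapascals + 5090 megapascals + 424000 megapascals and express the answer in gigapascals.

In gigapascals:
  771 gigapascals → 771
  5090 megapascals = 5090 × 10^-3 gigapascals = 5.09
  424000 megapascals = 424000 × 10^-3 gigapascals = 424
Sum: 771 + 5.09 + 424 = 1200.09

1200.09 gigapascals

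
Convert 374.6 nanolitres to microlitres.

0.3746 microlitres

nano = 10^-9, micro = 10^-6; factor is 10^-3.
374.6 × 10^-3 = 0.3746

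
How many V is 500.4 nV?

0.0000005004 V

nano = 1e-9, (no prefix) = 1e0; factor is 1e-9.
500.4 × 1e-9 = 0.0000005004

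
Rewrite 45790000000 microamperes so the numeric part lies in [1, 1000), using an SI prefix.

45.79 kiloamperes

= 45.79e3 amperes; 1e3 is kilo.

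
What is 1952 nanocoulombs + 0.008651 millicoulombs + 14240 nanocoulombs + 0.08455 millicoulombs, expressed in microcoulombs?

109.393 microcoulombs

In microcoulombs:
  1952 nanocoulombs = 1952e-3 microcoulombs = 1.952
  0.008651 millicoulombs = 0.008651e3 microcoulombs = 8.651
  14240 nanocoulombs = 14240e-3 microcoulombs = 14.24
  0.08455 millicoulombs = 0.08455e3 microcoulombs = 84.55
Sum: 1.952 + 8.651 + 14.24 + 84.55 = 109.393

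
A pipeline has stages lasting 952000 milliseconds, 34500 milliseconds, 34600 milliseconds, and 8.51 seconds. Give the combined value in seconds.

In seconds:
  952000 milliseconds = 952000 × 10⁻³ seconds = 952
  34500 milliseconds = 34500 × 10⁻³ seconds = 34.5
  34600 milliseconds = 34600 × 10⁻³ seconds = 34.6
  8.51 seconds → 8.51
Sum: 952 + 34.5 + 34.6 + 8.51 = 1029.61

1029.61 seconds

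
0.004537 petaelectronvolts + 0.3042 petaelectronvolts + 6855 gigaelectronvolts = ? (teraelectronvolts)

315.592 teraelectronvolts

In teraelectronvolts:
  0.004537 petaelectronvolts = 0.004537 × 10³ teraelectronvolts = 4.537
  0.3042 petaelectronvolts = 0.3042 × 10³ teraelectronvolts = 304.2
  6855 gigaelectronvolts = 6855 × 10⁻³ teraelectronvolts = 6.855
Sum: 4.537 + 304.2 + 6.855 = 315.592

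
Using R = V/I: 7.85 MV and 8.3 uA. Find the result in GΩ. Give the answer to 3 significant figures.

(7.85 × 10^6) / (8.3 × 10^-6) = 0.94578 × 10^12 Ω

946 GΩ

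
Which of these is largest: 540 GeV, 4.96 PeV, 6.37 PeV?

540 GeV = 540000000000 eV
4.96 PeV = 4960000000000000 eV
6.37 PeV = 6370000000000000 eV

6.37 PeV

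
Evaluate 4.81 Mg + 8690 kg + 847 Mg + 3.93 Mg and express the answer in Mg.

864.43 Mg

In Mg:
  4.81 Mg → 4.81
  8690 kg = 8690 × 10⁻³ Mg = 8.69
  847 Mg → 847
  3.93 Mg → 3.93
Sum: 4.81 + 8.69 + 847 + 3.93 = 864.43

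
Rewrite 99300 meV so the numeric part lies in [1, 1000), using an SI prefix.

= 99.3 eV; mantissa already in [1, 1000).

99.3 eV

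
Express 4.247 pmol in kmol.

0.000000000000004247 kmol

pico = 10^-12, kilo = 10^3; factor is 10^-15.
4.247 × 10^-15 = 0.000000000000004247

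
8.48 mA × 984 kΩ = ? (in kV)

8.34432 kV

8.48 × 10⁻³ × 984 × 10³ = 8344.32 V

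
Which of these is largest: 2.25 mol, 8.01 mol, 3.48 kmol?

3.48 kmol

2.25 mol = 2.25 mol
8.01 mol = 8.01 mol
3.48 kmol = 3480 mol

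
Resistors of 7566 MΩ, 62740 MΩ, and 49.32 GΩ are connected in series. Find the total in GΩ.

In GΩ:
  7566 MΩ = 7566 × 10^-3 GΩ = 7.566
  62740 MΩ = 62740 × 10^-3 GΩ = 62.74
  49.32 GΩ → 49.32
Sum: 7.566 + 62.74 + 49.32 = 119.626

119.626 GΩ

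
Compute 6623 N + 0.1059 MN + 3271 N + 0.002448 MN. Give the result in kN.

118.242 kN

In kN:
  6623 N = 6623 × 10^-3 kN = 6.623
  0.1059 MN = 0.1059 × 10^3 kN = 105.9
  3271 N = 3271 × 10^-3 kN = 3.271
  0.002448 MN = 0.002448 × 10^3 kN = 2.448
Sum: 6.623 + 105.9 + 3.271 + 2.448 = 118.242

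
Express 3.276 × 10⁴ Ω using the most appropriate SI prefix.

= 32.76 × 10³ Ω; 10³ is kilo.

32.76 kΩ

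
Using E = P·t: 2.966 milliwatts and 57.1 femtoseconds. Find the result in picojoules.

2.966 × 10^-3 × 57.1 × 10^-15 = 169.3586 × 10^-18 J

0.0001693586 picojoules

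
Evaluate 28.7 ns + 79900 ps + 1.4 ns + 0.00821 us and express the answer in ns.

In ns:
  28.7 ns → 28.7
  79900 ps = 79900 × 10^-3 ns = 79.9
  1.4 ns → 1.4
  0.00821 us = 0.00821 × 10^3 ns = 8.21
Sum: 28.7 + 79.9 + 1.4 + 8.21 = 118.21

118.21 ns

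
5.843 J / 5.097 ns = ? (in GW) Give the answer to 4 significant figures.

1.146 GW

(5.843) / (5.097e-9) = 1.14636e9 W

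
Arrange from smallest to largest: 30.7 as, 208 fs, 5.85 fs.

30.7 as < 5.85 fs < 208 fs

30.7 as = 0.0000000000000000307 s
208 fs = 0.000000000000208 s
5.85 fs = 0.00000000000000585 s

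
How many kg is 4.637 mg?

milli = 10⁻³, kilo = 10³; factor is 10⁻⁶.
4.637 × 10⁻⁶ = 0.000004637

0.000004637 kg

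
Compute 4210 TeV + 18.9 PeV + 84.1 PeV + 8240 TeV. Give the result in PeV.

In PeV:
  4210 TeV = 4210e-3 PeV = 4.21
  18.9 PeV → 18.9
  84.1 PeV → 84.1
  8240 TeV = 8240e-3 PeV = 8.24
Sum: 4.21 + 18.9 + 84.1 + 8.24 = 115.45

115.45 PeV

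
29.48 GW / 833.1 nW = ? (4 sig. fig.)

35390000000000000

(29.48e9) / (833.1e-9) = 0.035386e18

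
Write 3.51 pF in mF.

pico = 10^-12, milli = 10^-3; factor is 10^-9.
3.51 × 10^-9 = 0.00000000351

0.00000000351 mF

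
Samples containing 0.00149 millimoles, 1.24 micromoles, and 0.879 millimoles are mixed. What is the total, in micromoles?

881.73 micromoles

In micromoles:
  0.00149 millimoles = 0.00149e3 micromoles = 1.49
  1.24 micromoles → 1.24
  0.879 millimoles = 0.879e3 micromoles = 879
Sum: 1.49 + 1.24 + 879 = 881.73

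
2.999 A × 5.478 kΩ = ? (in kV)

16.428522 kV

2.999 × 5.478e3 = 16.428522e3 V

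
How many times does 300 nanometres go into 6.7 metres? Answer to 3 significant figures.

22300000

(6.7) / (300 × 10^-9) = 0.02233 × 10^9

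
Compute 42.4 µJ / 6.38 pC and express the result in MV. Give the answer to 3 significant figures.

6.65 MV

(42.4 × 10⁻⁶) / (6.38 × 10⁻¹²) = 6.6458 × 10⁶ V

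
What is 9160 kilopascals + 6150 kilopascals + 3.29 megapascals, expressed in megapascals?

In megapascals:
  9160 kilopascals = 9160 × 10^-3 megapascals = 9.16
  6150 kilopascals = 6150 × 10^-3 megapascals = 6.15
  3.29 megapascals → 3.29
Sum: 9.16 + 6.15 + 3.29 = 18.6

18.6 megapascals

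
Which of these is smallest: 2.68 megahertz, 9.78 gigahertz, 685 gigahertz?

2.68 megahertz

2.68 megahertz = 2680000 hertz
9.78 gigahertz = 9780000000 hertz
685 gigahertz = 685000000000 hertz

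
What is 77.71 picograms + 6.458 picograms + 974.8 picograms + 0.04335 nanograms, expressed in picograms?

In picograms:
  77.71 picograms → 77.71
  6.458 picograms → 6.458
  974.8 picograms → 974.8
  0.04335 nanograms = 0.04335e3 picograms = 43.35
Sum: 77.71 + 6.458 + 974.8 + 43.35 = 1102.318

1102.318 picograms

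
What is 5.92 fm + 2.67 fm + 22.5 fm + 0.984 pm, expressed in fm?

1015.09 fm

In fm:
  5.92 fm → 5.92
  2.67 fm → 2.67
  22.5 fm → 22.5
  0.984 pm = 0.984e3 fm = 984
Sum: 5.92 + 2.67 + 22.5 + 984 = 1015.09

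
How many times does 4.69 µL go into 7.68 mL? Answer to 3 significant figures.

1640

(7.68e-3) / (4.69e-6) = 1.638e3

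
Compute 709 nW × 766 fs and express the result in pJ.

709e-9 × 766e-15 = 543094e-24 J

0.000000543094 pJ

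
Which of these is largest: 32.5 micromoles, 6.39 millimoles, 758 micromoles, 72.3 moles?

32.5 micromoles = 0.0000325 moles
6.39 millimoles = 0.00639 moles
758 micromoles = 0.000758 moles
72.3 moles = 72.3 moles

72.3 moles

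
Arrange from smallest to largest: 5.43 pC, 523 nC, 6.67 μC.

5.43 pC = 0.00000000000543 C
523 nC = 0.000000523 C
6.67 μC = 0.00000667 C

5.43 pC < 523 nC < 6.67 μC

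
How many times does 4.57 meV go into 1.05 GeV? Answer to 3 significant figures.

(1.05 × 10⁹) / (4.57 × 10⁻³) = 0.2298 × 10¹²

230000000000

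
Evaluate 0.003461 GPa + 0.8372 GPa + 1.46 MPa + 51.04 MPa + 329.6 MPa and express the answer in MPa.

1222.761 MPa

In MPa:
  0.003461 GPa = 0.003461 × 10^3 MPa = 3.461
  0.8372 GPa = 0.8372 × 10^3 MPa = 837.2
  1.46 MPa → 1.46
  51.04 MPa → 51.04
  329.6 MPa → 329.6
Sum: 3.461 + 837.2 + 1.46 + 51.04 + 329.6 = 1222.761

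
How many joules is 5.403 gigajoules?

giga = 1e9, (no prefix) = 1e0; factor is 1e9.
5.403 × 1e9 = 5403000000

5403000000 joules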